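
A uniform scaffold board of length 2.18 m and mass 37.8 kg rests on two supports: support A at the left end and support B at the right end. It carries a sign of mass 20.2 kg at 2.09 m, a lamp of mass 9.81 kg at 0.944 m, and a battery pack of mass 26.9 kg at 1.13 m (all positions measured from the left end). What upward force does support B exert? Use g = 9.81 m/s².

R_B ≈ 554 N

Sum moments about support A (its reaction then has zero moment arm).
Beam weight: 37.8 × 9.81 = 370.8 N down at 1.09 m → arm 1.09 m, τ = 370.8 × 1.09 = 404.2 N·m clockwise.
Sign: 20.2 × 9.81 = 198.2 N down at 2.09 m → arm 2.09 m, τ = 198.2 × 2.09 = 414.2 N·m clockwise.
Lamp: 9.81 × 9.81 = 96.24 N down at 0.944 m → arm 0.944 m, τ = 96.24 × 0.944 = 90.85 N·m clockwise.
Battery pack: 26.9 × 9.81 = 263.9 N down at 1.13 m → arm 1.13 m, τ = 263.9 × 1.13 = 298.2 N·m clockwise.
Net load moment about support A = 1207 N·m clockwise.
Reaction R at support B is upward at 2.18 m, arm 2.18 m → moment R × 2.18 counterclockwise.
Στ = 0 ⇒ R × 2.18 = 1207 ⇒ R = 554 N.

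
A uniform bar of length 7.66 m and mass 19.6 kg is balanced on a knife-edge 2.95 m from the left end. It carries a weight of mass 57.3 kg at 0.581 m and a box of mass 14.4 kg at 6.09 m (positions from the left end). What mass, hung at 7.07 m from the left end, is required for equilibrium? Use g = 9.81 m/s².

Sum moments about the knife-edge (at 2.95 m from the left end) (the support reaction has zero arm there).
Beam weight: 19.6 × 9.81 = 192.3 N down at 3.83 m → arm 0.88 m, τ = 192.3 × 0.88 = 169.2 N·m clockwise.
Weight: 57.3 × 9.81 = 562.1 N down at 0.581 m → arm 2.369 m, τ = 562.1 × 2.369 = 1332 N·m counterclockwise.
Box: 14.4 × 9.81 = 141.3 N down at 6.09 m → arm 3.14 m, τ = 141.3 × 3.14 = 443.7 N·m clockwise.
Net moment of known loads = 719.1 N·m counterclockwise.
An unknown mass m at 7.07 m has arm 4.12 m; its moment is m·g·4.12 clockwise.
Setting net torque to zero: m × 9.81 × 4.12 = 719.1 → m = 719.1 / (9.81 × 4.12) = 17.8 kg.

m ≈ 17.8 kg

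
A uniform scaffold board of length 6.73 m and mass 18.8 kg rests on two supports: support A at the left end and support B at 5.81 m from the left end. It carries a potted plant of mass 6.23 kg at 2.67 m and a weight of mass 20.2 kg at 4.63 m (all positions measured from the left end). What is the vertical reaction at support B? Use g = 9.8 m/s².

Choose support A as the axis so its reaction then has zero moment arm.
Beam weight: 18.8 × 9.8 = 184.2 N down at 3.365 m → arm 3.365 m, τ = 184.2 × 3.365 = 619.8 N·m clockwise.
Potted plant: 6.23 × 9.8 = 61.05 N down at 2.67 m → arm 2.67 m, τ = 61.05 × 2.67 = 163 N·m clockwise.
Weight: 20.2 × 9.8 = 198 N down at 4.63 m → arm 4.63 m, τ = 198 × 4.63 = 916.7 N·m clockwise.
Net load moment about support A = 1700 N·m clockwise.
Reaction R at support B is upward at 5.81 m, arm 5.81 m → moment R × 5.81 counterclockwise.
Setting net torque to zero: R × 5.81 = 1700 → R = 293 N.

R_B ≈ 293 N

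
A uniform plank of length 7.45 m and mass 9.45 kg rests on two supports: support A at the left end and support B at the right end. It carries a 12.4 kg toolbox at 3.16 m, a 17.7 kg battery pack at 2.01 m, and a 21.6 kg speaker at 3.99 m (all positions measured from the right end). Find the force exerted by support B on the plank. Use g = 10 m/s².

R_B ≈ 348 N

Sum moments about support A (its reaction then has zero moment arm).
Beam weight: 9.45 × 10 = 94.5 N down at 3.725 m → arm 3.725 m, τ = 94.5 × 3.725 = 352 N·m clockwise.
Toolbox: 12.4 × 10 = 124 N down at 3.16 m → arm 4.29 m, τ = 124 × 4.29 = 532 N·m clockwise.
Battery pack: 17.7 × 10 = 177 N down at 2.01 m → arm 5.44 m, τ = 177 × 5.44 = 962.9 N·m clockwise.
Speaker: 21.6 × 10 = 216 N down at 3.99 m → arm 3.46 m, τ = 216 × 3.46 = 747.4 N·m clockwise.
Net load moment about support A = 2594 N·m clockwise.
Reaction R at support B is upward at 0 m, arm 7.45 m → moment R × 7.45 counterclockwise.
Balancing moments: R × 7.45 = 2594, giving R = 348 N.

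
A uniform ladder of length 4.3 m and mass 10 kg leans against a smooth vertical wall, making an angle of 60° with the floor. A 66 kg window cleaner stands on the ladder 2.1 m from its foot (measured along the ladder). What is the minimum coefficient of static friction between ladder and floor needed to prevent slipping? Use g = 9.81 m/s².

μ_min ≈ 0.283

Take moments about the foot of the ladder.
Ladder weight 10×9.81 = 98.1 N acts at 2.15 m along the ladder; its horizontal arm is 2.15·cos60° = 1.075 m → τ = 105.5 N·m clockwise.
Window cleaner: 66×9.81 = 647.5 N at 2.1 m → arm 1.05 m → τ = 679.9 N·m clockwise.
Wall normal N acts horizontally at the top; its moment arm is the height L sinθ = 4.3·sin60° = 3.724 m, counterclockwise.
Στ = 0 ⇒ N × 3.724 = 785.4 ⇒ N = 210.9 N.
ΣFx = 0 ⇒ f = N_wall = 210.9 N. ΣFy = 0 ⇒ N_floor = 745.6 N.
μ_min = f / N_floor = 210.9 / 745.6 = 0.283.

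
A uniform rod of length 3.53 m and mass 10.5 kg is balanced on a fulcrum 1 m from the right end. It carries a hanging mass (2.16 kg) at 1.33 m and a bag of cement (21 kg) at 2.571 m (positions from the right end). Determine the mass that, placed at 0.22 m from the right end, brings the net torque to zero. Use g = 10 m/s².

m ≈ 53.5 kg

Taking torques about the fulcrum (at 1 m from the right end):
Beam weight: 10.5 × 10 = 105 N down at 1.765 m → arm 0.765 m, τ = 105 × 0.765 = 80.33 N·m counterclockwise.
Hanging mass: 2.16 × 10 = 21.6 N down at 1.33 m → arm 0.33 m, τ = 21.6 × 0.33 = 7.128 N·m counterclockwise.
Bag of cement: 21 × 10 = 210 N down at 2.571 m → arm 1.571 m, τ = 210 × 1.571 = 329.9 N·m counterclockwise.
Net moment of known loads = 417.4 N·m counterclockwise.
An unknown mass m at 0.22 m has arm 0.78 m; its moment is m·g·0.78 clockwise.
Balancing moments: m × 10 × 0.78 = 417.4, giving m = 417.4 / (10 × 0.78) = 53.5 kg.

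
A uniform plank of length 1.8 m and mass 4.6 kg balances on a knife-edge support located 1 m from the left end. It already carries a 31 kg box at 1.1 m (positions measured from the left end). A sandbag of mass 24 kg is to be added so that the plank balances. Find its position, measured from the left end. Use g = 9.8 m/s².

Take moments about the knife-edge support (at 1 m from the left end).
Beam weight: 4.6 × 9.8 = 45.08 N down at 0.9 m → arm 0.1 m, τ = 45.08 × 0.1 = 4.508 N·m counterclockwise.
Box: 31 × 9.8 = 303.8 N down at 1.1 m → arm 0.1 m, τ = 303.8 × 0.1 = 30.38 N·m clockwise.
Net moment of existing loads = 25.87 N·m clockwise.
The sandbag weighs 24 × 9.8 = 235.2 N and must supply an equal counterclockwise moment, so its lever arm about the knife-edge support is 25.87 / 235.2 = 0.11 m.
That puts it at 1 − 0.11 = 0.89 m from the left end.

x ≈ 0.89 m from the left end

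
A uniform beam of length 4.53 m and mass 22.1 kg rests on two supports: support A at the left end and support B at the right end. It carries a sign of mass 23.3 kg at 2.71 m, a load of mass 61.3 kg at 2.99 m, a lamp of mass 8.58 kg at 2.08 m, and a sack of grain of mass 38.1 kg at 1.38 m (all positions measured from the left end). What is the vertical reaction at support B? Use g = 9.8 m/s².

Taking torques about support A:
Beam weight: 22.1 × 9.8 = 216.6 N down at 2.265 m → arm 2.265 m, τ = 216.6 × 2.265 = 490.6 N·m clockwise.
Sign: 23.3 × 9.8 = 228.3 N down at 2.71 m → arm 2.71 m, τ = 228.3 × 2.71 = 618.7 N·m clockwise.
Load: 61.3 × 9.8 = 600.7 N down at 2.99 m → arm 2.99 m, τ = 600.7 × 2.99 = 1796 N·m clockwise.
Lamp: 8.58 × 9.8 = 84.08 N down at 2.08 m → arm 2.08 m, τ = 84.08 × 2.08 = 174.9 N·m clockwise.
Sack of grain: 38.1 × 9.8 = 373.4 N down at 1.38 m → arm 1.38 m, τ = 373.4 × 1.38 = 515.3 N·m clockwise.
Net load moment about support A = 3596 N·m clockwise.
Reaction R at support B is upward at 4.53 m, arm 4.53 m → moment R × 4.53 counterclockwise.
Στ = 0 ⇒ R × 4.53 = 3596 ⇒ R = 794 N.

R_B ≈ 794 N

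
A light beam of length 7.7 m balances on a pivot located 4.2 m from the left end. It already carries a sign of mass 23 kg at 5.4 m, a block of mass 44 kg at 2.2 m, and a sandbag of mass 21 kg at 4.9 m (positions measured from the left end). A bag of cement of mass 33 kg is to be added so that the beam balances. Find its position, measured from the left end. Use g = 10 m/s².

About the pivot (at 4.2 m from the left end):
Sign: 23 × 10 = 230 N down at 5.4 m → arm 1.2 m, τ = 230 × 1.2 = 276 N·m clockwise.
Block: 44 × 10 = 440 N down at 2.2 m → arm 2 m, τ = 440 × 2 = 880 N·m counterclockwise.
Sandbag: 21 × 10 = 210 N down at 4.9 m → arm 0.7 m, τ = 210 × 0.7 = 147 N·m clockwise.
Net moment of existing loads = 457 N·m counterclockwise.
The bag of cement weighs 33 × 10 = 330 N and must supply an equal clockwise moment, so its lever arm about the pivot is 457 / 330 = 1.38 m.
That puts it at 4.2 + 1.38 = 5.58 m from the left end.

x ≈ 5.58 m from the left end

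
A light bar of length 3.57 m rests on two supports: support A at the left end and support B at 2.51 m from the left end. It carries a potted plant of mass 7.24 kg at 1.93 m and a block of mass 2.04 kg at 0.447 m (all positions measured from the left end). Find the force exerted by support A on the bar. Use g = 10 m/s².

Taking torques about support B:
Potted plant: 7.24 × 10 = 72.4 N down at 1.93 m → arm 0.58 m, τ = 72.4 × 0.58 = 41.99 N·m counterclockwise.
Block: 2.04 × 10 = 20.4 N down at 0.447 m → arm 2.063 m, τ = 20.4 × 2.063 = 42.09 N·m counterclockwise.
Net load moment about support B = 84.08 N·m counterclockwise.
Reaction R at support A is upward at 0 m, arm 2.51 m → moment R × 2.51 clockwise.
For rotational equilibrium, R × 2.51 = 84.08, so R = 33.5 N.

R_A ≈ 33.5 N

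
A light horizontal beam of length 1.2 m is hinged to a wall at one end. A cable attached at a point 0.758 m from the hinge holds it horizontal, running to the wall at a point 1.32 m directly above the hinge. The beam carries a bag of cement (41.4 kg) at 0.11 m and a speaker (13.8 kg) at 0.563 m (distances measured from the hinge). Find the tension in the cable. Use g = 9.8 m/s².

T ≈ 184 N

Sum moments about the hinge (the unknown hinge reaction has zero arm there).
Bag of cement: 41.4 × 9.8 = 405.7 N down at 0.11 m → arm 0.11 m, τ = 405.7 × 0.11 = 44.63 N·m clockwise.
Speaker: 13.8 × 9.8 = 135.2 N down at 0.563 m → arm 0.563 m, τ = 135.2 × 0.563 = 76.12 N·m clockwise.
Total clockwise load moment = 120.8 N·m.
The cable tension T acts at 0.758 m; only its component perpendicular to the beam, T sinθ, produces torque. sinθ = h/√(h²+d²) = 1.32/√(1.32²+0.758²) = 0.8672.
Στ = 0 ⇒ T × 0.758 × 0.8672 = 120.8 ⇒ T = 120.8 / 0.6573 = 184 N.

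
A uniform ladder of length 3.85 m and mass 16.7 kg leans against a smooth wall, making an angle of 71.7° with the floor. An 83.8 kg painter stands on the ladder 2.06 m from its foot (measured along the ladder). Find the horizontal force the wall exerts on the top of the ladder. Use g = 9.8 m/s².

Choose the foot of the ladder as the axis so the floor normal and friction both act there and drop out.
Ladder weight 16.7×9.8 = 163.7 N acts at 1.925 m along the ladder; its horizontal arm is 1.925·cos71.7° = 0.6044 m → τ = 98.94 N·m clockwise.
Painter: 83.8×9.8 = 821.2 N at 2.06 m → arm 0.6468 m → τ = 531.2 N·m clockwise.
Wall normal N acts horizontally at the top; its moment arm is the height L sinθ = 3.85·sin71.7° = 3.655 m, counterclockwise.
Στ = 0 ⇒ N × 3.655 = 630.1 ⇒ N = 172 N.

N_wall ≈ 172 N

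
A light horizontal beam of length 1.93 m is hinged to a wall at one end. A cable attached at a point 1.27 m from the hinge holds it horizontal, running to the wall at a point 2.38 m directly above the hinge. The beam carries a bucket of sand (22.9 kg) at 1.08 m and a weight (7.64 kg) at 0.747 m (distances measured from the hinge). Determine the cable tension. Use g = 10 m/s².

Sum moments about the hinge (the unknown hinge reaction has zero arm there).
Bucket of sand: 22.9 × 10 = 229 N down at 1.08 m → arm 1.08 m, τ = 229 × 1.08 = 247.3 N·m clockwise.
Weight: 7.64 × 10 = 76.4 N down at 0.747 m → arm 0.747 m, τ = 76.4 × 0.747 = 57.07 N·m clockwise.
Total clockwise load moment = 304.4 N·m.
The cable tension T acts at 1.27 m; only its component perpendicular to the beam, T sinθ, produces torque. sinθ = h/√(h²+d²) = 2.38/√(2.38²+1.27²) = 0.8823.
For rotational equilibrium, T × 1.27 × 0.8823 = 304.4, so T = 304.4 / 1.121 = 272 N.

T ≈ 272 N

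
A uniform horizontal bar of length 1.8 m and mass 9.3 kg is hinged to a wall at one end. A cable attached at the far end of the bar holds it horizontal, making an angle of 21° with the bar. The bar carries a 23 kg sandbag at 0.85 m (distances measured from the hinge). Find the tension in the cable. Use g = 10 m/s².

T ≈ 433 N

Sum moments about the hinge (the unknown hinge reaction has zero arm there).
Beam weight: 9.3 × 10 = 93 N down at 0.9 m → arm 0.9 m, τ = 93 × 0.9 = 83.7 N·m clockwise.
Sandbag: 23 × 10 = 230 N down at 0.85 m → arm 0.85 m, τ = 230 × 0.85 = 195.5 N·m clockwise.
Total clockwise load moment = 279.2 N·m.
The cable tension T acts at 1.8 m; only its component perpendicular to the bar, T sinθ, produces torque. sin 21° = 0.3584.
Setting net torque to zero: T × 1.8 × 0.3584 = 279.2 → T = 279.2 / 0.6451 = 433 N.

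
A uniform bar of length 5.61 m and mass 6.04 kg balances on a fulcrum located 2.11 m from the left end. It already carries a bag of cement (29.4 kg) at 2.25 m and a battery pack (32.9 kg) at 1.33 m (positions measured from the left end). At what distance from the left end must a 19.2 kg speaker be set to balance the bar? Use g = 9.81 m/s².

x ≈ 3.01 m from the left end

Choose the fulcrum (at 2.11 m from the left end) as the axis so the support reaction has zero arm there.
Beam weight: 6.04 × 9.81 = 59.25 N down at 2.805 m → arm 0.695 m, τ = 59.25 × 0.695 = 41.18 N·m clockwise.
Bag of cement: 29.4 × 9.81 = 288.4 N down at 2.25 m → arm 0.14 m, τ = 288.4 × 0.14 = 40.38 N·m clockwise.
Battery pack: 32.9 × 9.81 = 322.7 N down at 1.33 m → arm 0.78 m, τ = 322.7 × 0.78 = 251.7 N·m counterclockwise.
Net moment of existing loads = 170.1 N·m counterclockwise.
The speaker weighs 19.2 × 9.81 = 188.4 N and must supply an equal clockwise moment, so its lever arm about the fulcrum is 170.1 / 188.4 = 0.903 m.
That puts it at 2.11 + 0.903 = 3.01 m from the left end.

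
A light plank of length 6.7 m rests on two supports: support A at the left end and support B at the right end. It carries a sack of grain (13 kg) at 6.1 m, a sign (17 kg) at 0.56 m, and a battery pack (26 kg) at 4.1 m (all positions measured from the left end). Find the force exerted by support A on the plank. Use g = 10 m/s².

R_A ≈ 268 N

About support B:
Sack of grain: 13 × 10 = 130 N down at 6.1 m → arm 0.6 m, τ = 130 × 0.6 = 78 N·m counterclockwise.
Sign: 17 × 10 = 170 N down at 0.56 m → arm 6.14 m, τ = 170 × 6.14 = 1044 N·m counterclockwise.
Battery pack: 26 × 10 = 260 N down at 4.1 m → arm 2.6 m, τ = 260 × 2.6 = 676 N·m counterclockwise.
Net load moment about support B = 1798 N·m counterclockwise.
Reaction R at support A is upward at 0 m, arm 6.7 m → moment R × 6.7 clockwise.
Setting net torque to zero: R × 6.7 = 1798 → R = 268 N.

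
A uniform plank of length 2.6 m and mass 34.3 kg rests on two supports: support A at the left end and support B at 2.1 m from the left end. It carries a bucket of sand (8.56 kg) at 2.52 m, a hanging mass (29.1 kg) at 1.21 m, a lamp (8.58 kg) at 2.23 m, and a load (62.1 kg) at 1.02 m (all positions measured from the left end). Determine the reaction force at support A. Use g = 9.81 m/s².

Take moments about support B.
Beam weight: 34.3 × 9.81 = 336.5 N down at 1.3 m → arm 0.8 m, τ = 336.5 × 0.8 = 269.2 N·m counterclockwise.
Bucket of sand: 8.56 × 9.81 = 83.97 N down at 2.52 m → arm 0.42 m, τ = 83.97 × 0.42 = 35.27 N·m clockwise.
Hanging mass: 29.1 × 9.81 = 285.5 N down at 1.21 m → arm 0.89 m, τ = 285.5 × 0.89 = 254.1 N·m counterclockwise.
Lamp: 8.58 × 9.81 = 84.17 N down at 2.23 m → arm 0.13 m, τ = 84.17 × 0.13 = 10.94 N·m clockwise.
Load: 62.1 × 9.81 = 609.2 N down at 1.02 m → arm 1.08 m, τ = 609.2 × 1.08 = 657.9 N·m counterclockwise.
Net load moment about support B = 1135 N·m counterclockwise.
Reaction R at support A is upward at 0 m, arm 2.1 m → moment R × 2.1 clockwise.
For rotational equilibrium, R × 2.1 = 1135, so R = 540 N.

R_A ≈ 540 N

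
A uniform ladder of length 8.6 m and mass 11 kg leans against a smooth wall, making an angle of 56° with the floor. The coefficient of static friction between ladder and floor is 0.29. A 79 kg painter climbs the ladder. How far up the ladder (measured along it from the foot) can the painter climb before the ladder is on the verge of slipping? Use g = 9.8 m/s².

Choose the foot of the ladder as the axis so the floor normal and friction both act there and drop out.
Ladder weight 11×9.8 = 107.8 N acts at 4.3 m along the ladder; its horizontal arm is 4.3·cos56° = 2.405 m → τ = 259.3 N·m clockwise.
Painter weight 79×9.8 = 774.2 N at distance d → arm d·cos56° → τ = 774.2·d·0.5592 clockwise.
Wall normal N at the top has arm L sinθ = 7.13 m counterclockwise, so Στ = 0 gives N·7.13 = 259.3 + 432.9·d.
ΣFy = 0 ⇒ N_floor = 882 N, so the maximum friction is μ_s·N_floor = 0.29×882 = 255.8 N. ΣFx = 0 ⇒ N_wall = f, so at the slipping point N = 255.8 N.
Substituting: 255.8×7.13 = 259.3 + 432.9·d ⇒ d = (1824 − 259.3) / 432.9 = 3.61 m.

d ≈ 3.61 m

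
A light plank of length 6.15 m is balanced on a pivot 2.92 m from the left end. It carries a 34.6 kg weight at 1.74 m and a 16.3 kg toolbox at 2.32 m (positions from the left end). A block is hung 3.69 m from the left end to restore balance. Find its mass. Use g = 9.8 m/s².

m ≈ 65.7 kg

Take moments about the pivot (at 2.92 m from the left end).
Weight: 34.6 × 9.8 = 339.1 N down at 1.74 m → arm 1.18 m, τ = 339.1 × 1.18 = 400.1 N·m counterclockwise.
Toolbox: 16.3 × 9.8 = 159.7 N down at 2.32 m → arm 0.6 m, τ = 159.7 × 0.6 = 95.82 N·m counterclockwise.
Net moment of known loads = 495.9 N·m counterclockwise.
An unknown mass m at 3.69 m has arm 0.77 m; its moment is m·g·0.77 clockwise.
Στ = 0 ⇒ m × 9.8 × 0.77 = 495.9 ⇒ m = 495.9 / (9.8 × 0.77) = 65.7 kg.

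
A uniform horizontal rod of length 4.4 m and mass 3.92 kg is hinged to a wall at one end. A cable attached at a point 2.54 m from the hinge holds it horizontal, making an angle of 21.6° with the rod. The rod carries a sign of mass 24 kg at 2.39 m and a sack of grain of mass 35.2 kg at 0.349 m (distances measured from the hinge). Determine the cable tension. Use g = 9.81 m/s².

Choose the hinge as the axis so the unknown hinge reaction has zero arm there.
Beam weight: 3.92 × 9.81 = 38.46 N down at 2.2 m → arm 2.2 m, τ = 38.46 × 2.2 = 84.61 N·m clockwise.
Sign: 24 × 9.81 = 235.4 N down at 2.39 m → arm 2.39 m, τ = 235.4 × 2.39 = 562.6 N·m clockwise.
Sack of grain: 35.2 × 9.81 = 345.3 N down at 0.349 m → arm 0.349 m, τ = 345.3 × 0.349 = 120.5 N·m clockwise.
Total clockwise load moment = 767.7 N·m.
The cable tension T acts at 2.54 m; only its component perpendicular to the rod, T sinθ, produces torque. sin 21.6° = 0.3681.
For rotational equilibrium, T × 2.54 × 0.3681 = 767.7, so T = 767.7 / 0.935 = 821 N.

T ≈ 821 N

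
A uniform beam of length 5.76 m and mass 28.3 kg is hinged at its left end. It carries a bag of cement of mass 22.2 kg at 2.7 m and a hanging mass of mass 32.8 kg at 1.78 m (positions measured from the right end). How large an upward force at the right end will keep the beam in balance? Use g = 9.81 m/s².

F ≈ 477 N

Taking torques about the left end:
Beam weight: 28.3 × 9.81 = 277.6 N down at 2.88 m → arm 2.88 m, τ = 277.6 × 2.88 = 799.5 N·m clockwise.
Bag of cement: 22.2 × 9.81 = 217.8 N down at 2.7 m → arm 3.06 m, τ = 217.8 × 3.06 = 666.5 N·m clockwise.
Hanging mass: 32.8 × 9.81 = 321.8 N down at 1.78 m → arm 3.98 m, τ = 321.8 × 3.98 = 1281 N·m clockwise.
Net moment of the loads = 2747 N·m clockwise.
The upward force F acts at the right end, arm 5.76 m, giving F × 5.76 counterclockwise.
Setting net torque to zero: F × 5.76 = 2747 → F = 2747 / 5.76 = 477 N.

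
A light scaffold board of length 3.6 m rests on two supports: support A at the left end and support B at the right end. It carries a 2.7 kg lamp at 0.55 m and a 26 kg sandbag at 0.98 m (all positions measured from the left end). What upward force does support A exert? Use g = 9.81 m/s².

R_A ≈ 208 N

Choose support B as the axis so its reaction then has zero moment arm.
Lamp: 2.7 × 9.81 = 26.49 N down at 0.55 m → arm 3.05 m, τ = 26.49 × 3.05 = 80.79 N·m counterclockwise.
Sandbag: 26 × 9.81 = 255.1 N down at 0.98 m → arm 2.62 m, τ = 255.1 × 2.62 = 668.4 N·m counterclockwise.
Net load moment about support B = 749.2 N·m counterclockwise.
Reaction R at support A is upward at 0 m, arm 3.6 m → moment R × 3.6 clockwise.
Balancing moments: R × 3.6 = 749.2, giving R = 208 N.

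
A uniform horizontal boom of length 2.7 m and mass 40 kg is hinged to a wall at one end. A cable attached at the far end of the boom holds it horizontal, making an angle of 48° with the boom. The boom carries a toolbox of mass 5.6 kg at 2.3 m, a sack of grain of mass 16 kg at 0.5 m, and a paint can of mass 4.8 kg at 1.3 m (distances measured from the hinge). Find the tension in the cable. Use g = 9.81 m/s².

T ≈ 397 N

Sum moments about the hinge (the unknown hinge reaction has zero arm there).
Beam weight: 40 × 9.81 = 392.4 N down at 1.35 m → arm 1.35 m, τ = 392.4 × 1.35 = 529.7 N·m clockwise.
Toolbox: 5.6 × 9.81 = 54.94 N down at 2.3 m → arm 2.3 m, τ = 54.94 × 2.3 = 126.4 N·m clockwise.
Sack of grain: 16 × 9.81 = 157 N down at 0.5 m → arm 0.5 m, τ = 157 × 0.5 = 78.5 N·m clockwise.
Paint can: 4.8 × 9.81 = 47.09 N down at 1.3 m → arm 1.3 m, τ = 47.09 × 1.3 = 61.22 N·m clockwise.
Total clockwise load moment = 795.8 N·m.
The cable tension T acts at 2.7 m; only its component perpendicular to the boom, T sinθ, produces torque. sin 48° = 0.7431.
Στ = 0 ⇒ T × 2.7 × 0.7431 = 795.8 ⇒ T = 795.8 / 2.006 = 397 N.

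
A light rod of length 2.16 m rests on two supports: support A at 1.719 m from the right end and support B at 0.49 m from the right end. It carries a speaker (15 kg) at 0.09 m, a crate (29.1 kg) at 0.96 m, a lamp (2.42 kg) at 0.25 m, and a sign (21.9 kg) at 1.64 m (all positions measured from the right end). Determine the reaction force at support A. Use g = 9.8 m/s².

Taking torques about support B:
Speaker: 15 × 9.8 = 147 N down at 0.09 m → arm 0.4 m, τ = 147 × 0.4 = 58.8 N·m clockwise.
Crate: 29.1 × 9.8 = 285.2 N down at 0.96 m → arm 0.47 m, τ = 285.2 × 0.47 = 134 N·m counterclockwise.
Lamp: 2.42 × 9.8 = 23.72 N down at 0.25 m → arm 0.24 m, τ = 23.72 × 0.24 = 5.693 N·m clockwise.
Sign: 21.9 × 9.8 = 214.6 N down at 1.64 m → arm 1.15 m, τ = 214.6 × 1.15 = 246.8 N·m counterclockwise.
Net load moment about support B = 316.3 N·m counterclockwise.
Reaction R at support A is upward at 1.719 m, arm 1.229 m → moment R × 1.229 clockwise.
Στ = 0 ⇒ R × 1.229 = 316.3 ⇒ R = 257 N.

R_A ≈ 257 N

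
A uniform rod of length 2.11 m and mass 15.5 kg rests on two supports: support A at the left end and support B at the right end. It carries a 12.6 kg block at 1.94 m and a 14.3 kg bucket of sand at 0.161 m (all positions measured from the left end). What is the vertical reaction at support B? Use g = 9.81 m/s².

R_B ≈ 200 N

Choose support A as the axis so its reaction then has zero moment arm.
Beam weight: 15.5 × 9.81 = 152.1 N down at 1.055 m → arm 1.055 m, τ = 152.1 × 1.055 = 160.5 N·m clockwise.
Block: 12.6 × 9.81 = 123.6 N down at 1.94 m → arm 1.94 m, τ = 123.6 × 1.94 = 239.8 N·m clockwise.
Bucket of sand: 14.3 × 9.81 = 140.3 N down at 0.161 m → arm 0.161 m, τ = 140.3 × 0.161 = 22.59 N·m clockwise.
Net load moment about support A = 422.9 N·m clockwise.
Reaction R at support B is upward at 2.11 m, arm 2.11 m → moment R × 2.11 counterclockwise.
Στ = 0 ⇒ R × 2.11 = 422.9 ⇒ R = 200 N.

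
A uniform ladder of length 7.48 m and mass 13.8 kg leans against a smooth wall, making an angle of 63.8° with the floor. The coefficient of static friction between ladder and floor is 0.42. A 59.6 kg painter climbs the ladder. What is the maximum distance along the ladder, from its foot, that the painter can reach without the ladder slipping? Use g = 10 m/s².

d ≈ 7 m

About the foot of the ladder:
Ladder weight 13.8×10 = 138 N acts at 3.74 m along the ladder; its horizontal arm is 3.74·cos63.8° = 1.651 m → τ = 227.8 N·m clockwise.
Painter weight 59.6×10 = 596 N at distance d → arm d·cos63.8° → τ = 596·d·0.4415 clockwise.
Wall normal N at the top has arm L sinθ = 6.711 m counterclockwise, so Στ = 0 gives N·6.711 = 227.8 + 263.1·d.
ΣFy = 0 ⇒ N_floor = 734 N, so the maximum friction is μ_s·N_floor = 0.42×734 = 308.3 N. ΣFx = 0 ⇒ N_wall = f, so at the slipping point N = 308.3 N.
Substituting: 308.3×6.711 = 227.8 + 263.1·d ⇒ d = (2069 − 227.8) / 263.1 = 7 m.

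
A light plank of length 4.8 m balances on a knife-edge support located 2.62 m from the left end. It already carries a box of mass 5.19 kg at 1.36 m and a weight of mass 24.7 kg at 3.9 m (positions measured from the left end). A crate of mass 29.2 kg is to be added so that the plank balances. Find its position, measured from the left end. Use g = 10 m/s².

x ≈ 1.76 m from the left end

Taking torques about the knife-edge support (at 2.62 m from the left end):
Box: 5.19 × 10 = 51.9 N down at 1.36 m → arm 1.26 m, τ = 51.9 × 1.26 = 65.39 N·m counterclockwise.
Weight: 24.7 × 10 = 247 N down at 3.9 m → arm 1.28 m, τ = 247 × 1.28 = 316.2 N·m clockwise.
Net moment of existing loads = 250.8 N·m clockwise.
The crate weighs 29.2 × 10 = 292 N and must supply an equal counterclockwise moment, so its lever arm about the knife-edge support is 250.8 / 292 = 0.859 m.
That puts it at 2.62 − 0.859 = 1.76 m from the left end.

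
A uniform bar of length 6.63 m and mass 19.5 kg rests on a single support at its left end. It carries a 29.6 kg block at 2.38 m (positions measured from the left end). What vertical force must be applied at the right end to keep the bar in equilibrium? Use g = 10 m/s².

Take moments about the left end.
Beam weight: 19.5 × 10 = 195 N down at 3.315 m → arm 3.315 m, τ = 195 × 3.315 = 646.4 N·m clockwise.
Block: 29.6 × 10 = 296 N down at 2.38 m → arm 2.38 m, τ = 296 × 2.38 = 704.5 N·m clockwise.
Net moment of the loads = 1351 N·m clockwise.
The upward force F acts at the right end, arm 6.63 m, giving F × 6.63 counterclockwise.
For rotational equilibrium, F × 6.63 = 1351, so F = 1351 / 6.63 = 204 N.

F ≈ 204 N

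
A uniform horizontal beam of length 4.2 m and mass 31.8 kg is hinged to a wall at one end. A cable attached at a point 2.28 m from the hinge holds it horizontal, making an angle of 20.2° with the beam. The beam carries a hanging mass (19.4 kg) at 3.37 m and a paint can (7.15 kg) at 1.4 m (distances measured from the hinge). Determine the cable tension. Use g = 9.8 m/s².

T ≈ 1770 N

About the hinge:
Beam weight: 31.8 × 9.8 = 311.6 N down at 2.1 m → arm 2.1 m, τ = 311.6 × 2.1 = 654.4 N·m clockwise.
Hanging mass: 19.4 × 9.8 = 190.1 N down at 3.37 m → arm 3.37 m, τ = 190.1 × 3.37 = 640.6 N·m clockwise.
Paint can: 7.15 × 9.8 = 70.07 N down at 1.4 m → arm 1.4 m, τ = 70.07 × 1.4 = 98.1 N·m clockwise.
Total clockwise load moment = 1393 N·m.
The cable tension T acts at 2.28 m; only its component perpendicular to the beam, T sinθ, produces torque. sin 20.2° = 0.3453.
Στ = 0 ⇒ T × 2.28 × 0.3453 = 1393 ⇒ T = 1393 / 0.7873 = 1770 N.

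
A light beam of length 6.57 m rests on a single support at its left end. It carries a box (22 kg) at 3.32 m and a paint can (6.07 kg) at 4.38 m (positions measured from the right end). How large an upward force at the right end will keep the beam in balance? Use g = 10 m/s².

F ≈ 129 N

Choose the left end as the axis so the unknown pivot reaction has zero arm there.
Box: 22 × 10 = 220 N down at 3.32 m → arm 3.25 m, τ = 220 × 3.25 = 715 N·m clockwise.
Paint can: 6.07 × 10 = 60.7 N down at 4.38 m → arm 2.19 m, τ = 60.7 × 2.19 = 132.9 N·m clockwise.
Net moment of the loads = 847.9 N·m clockwise.
The upward force F acts at the right end, arm 6.57 m, giving F × 6.57 counterclockwise.
Balancing moments: F × 6.57 = 847.9, giving F = 847.9 / 6.57 = 129 N.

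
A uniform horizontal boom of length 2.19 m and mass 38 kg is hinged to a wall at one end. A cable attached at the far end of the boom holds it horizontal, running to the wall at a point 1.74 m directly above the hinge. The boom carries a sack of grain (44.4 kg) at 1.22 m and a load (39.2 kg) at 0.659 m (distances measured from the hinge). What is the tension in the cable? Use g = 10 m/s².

Taking torques about the hinge:
Beam weight: 38 × 10 = 380 N down at 1.095 m → arm 1.095 m, τ = 380 × 1.095 = 416.1 N·m clockwise.
Sack of grain: 44.4 × 10 = 444 N down at 1.22 m → arm 1.22 m, τ = 444 × 1.22 = 541.7 N·m clockwise.
Load: 39.2 × 10 = 392 N down at 0.659 m → arm 0.659 m, τ = 392 × 0.659 = 258.3 N·m clockwise.
Total clockwise load moment = 1216 N·m.
The cable tension T acts at 2.19 m; only its component perpendicular to the boom, T sinθ, produces torque. sinθ = h/√(h²+d²) = 1.74/√(1.74²+2.19²) = 0.6221.
Balancing moments: T × 2.19 × 0.6221 = 1216, giving T = 1216 / 1.362 = 893 N.

T ≈ 893 N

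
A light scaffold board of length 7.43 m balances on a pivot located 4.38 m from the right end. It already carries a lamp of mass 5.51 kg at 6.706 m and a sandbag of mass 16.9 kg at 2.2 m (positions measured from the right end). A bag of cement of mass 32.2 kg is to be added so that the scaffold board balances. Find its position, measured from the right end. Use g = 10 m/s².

x ≈ 5.13 m from the right end

Choose the pivot (at 4.38 m from the right end) as the axis so the support reaction has zero arm there.
Lamp: 5.51 × 10 = 55.1 N down at 6.706 m → arm 2.326 m, τ = 55.1 × 2.326 = 128.2 N·m counterclockwise.
Sandbag: 16.9 × 10 = 169 N down at 2.2 m → arm 2.18 m, τ = 169 × 2.18 = 368.4 N·m clockwise.
Net moment of existing loads = 240.2 N·m clockwise.
The bag of cement weighs 32.2 × 10 = 322 N and must supply an equal counterclockwise moment, so its lever arm about the pivot is 240.2 / 322 = 0.746 m.
That puts it at 4.38 + 0.746 = 5.13 m from the right end.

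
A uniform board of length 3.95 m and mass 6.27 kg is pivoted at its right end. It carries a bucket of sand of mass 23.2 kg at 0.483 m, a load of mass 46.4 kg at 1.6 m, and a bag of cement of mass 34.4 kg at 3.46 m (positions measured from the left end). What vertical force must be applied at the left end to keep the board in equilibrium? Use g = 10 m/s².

F ≈ 554 N

Taking torques about the right end:
Beam weight: 6.27 × 10 = 62.7 N down at 1.975 m → arm 1.975 m, τ = 62.7 × 1.975 = 123.8 N·m counterclockwise.
Bucket of sand: 23.2 × 10 = 232 N down at 0.483 m → arm 3.467 m, τ = 232 × 3.467 = 804.3 N·m counterclockwise.
Load: 46.4 × 10 = 464 N down at 1.6 m → arm 2.35 m, τ = 464 × 2.35 = 1090 N·m counterclockwise.
Bag of cement: 34.4 × 10 = 344 N down at 3.46 m → arm 0.49 m, τ = 344 × 0.49 = 168.6 N·m counterclockwise.
Net moment of the loads = 2187 N·m counterclockwise.
The upward force F acts at the left end, arm 3.95 m, giving F × 3.95 clockwise.
For rotational equilibrium, F × 3.95 = 2187, so F = 2187 / 3.95 = 554 N.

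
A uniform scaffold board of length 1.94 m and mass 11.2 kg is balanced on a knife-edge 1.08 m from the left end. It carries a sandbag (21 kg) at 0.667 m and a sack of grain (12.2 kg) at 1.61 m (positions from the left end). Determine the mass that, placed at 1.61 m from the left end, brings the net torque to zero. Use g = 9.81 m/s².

m ≈ 6.49 kg

Choose the knife-edge (at 1.08 m from the left end) as the axis so the support reaction has zero arm there.
Beam weight: 11.2 × 9.81 = 109.9 N down at 0.97 m → arm 0.11 m, τ = 109.9 × 0.11 = 12.09 N·m counterclockwise.
Sandbag: 21 × 9.81 = 206 N down at 0.667 m → arm 0.413 m, τ = 206 × 0.413 = 85.08 N·m counterclockwise.
Sack of grain: 12.2 × 9.81 = 119.7 N down at 1.61 m → arm 0.53 m, τ = 119.7 × 0.53 = 63.44 N·m clockwise.
Net moment of known loads = 33.73 N·m counterclockwise.
An unknown mass m at 1.61 m has arm 0.53 m; its moment is m·g·0.53 clockwise.
Balancing moments: m × 9.81 × 0.53 = 33.73, giving m = 33.73 / (9.81 × 0.53) = 6.49 kg.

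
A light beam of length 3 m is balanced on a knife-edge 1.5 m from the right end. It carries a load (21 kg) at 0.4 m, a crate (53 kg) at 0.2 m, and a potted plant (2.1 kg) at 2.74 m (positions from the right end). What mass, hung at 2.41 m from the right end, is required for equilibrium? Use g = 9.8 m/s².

m ≈ 98.2 kg

About the knife-edge (at 1.5 m from the right end):
Load: 21 × 9.8 = 205.8 N down at 0.4 m → arm 1.1 m, τ = 205.8 × 1.1 = 226.4 N·m clockwise.
Crate: 53 × 9.8 = 519.4 N down at 0.2 m → arm 1.3 m, τ = 519.4 × 1.3 = 675.2 N·m clockwise.
Potted plant: 2.1 × 9.8 = 20.58 N down at 2.74 m → arm 1.24 m, τ = 20.58 × 1.24 = 25.52 N·m counterclockwise.
Net moment of known loads = 876.1 N·m clockwise.
An unknown mass m at 2.41 m has arm 0.91 m; its moment is m·g·0.91 counterclockwise.
Στ = 0 ⇒ m × 9.8 × 0.91 = 876.1 ⇒ m = 876.1 / (9.8 × 0.91) = 98.2 kg.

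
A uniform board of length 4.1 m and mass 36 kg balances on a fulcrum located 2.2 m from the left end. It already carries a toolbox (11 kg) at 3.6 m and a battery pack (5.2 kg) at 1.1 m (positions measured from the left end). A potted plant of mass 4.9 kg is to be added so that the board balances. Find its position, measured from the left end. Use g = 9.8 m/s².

x ≈ 1.33 m from the left end

About the fulcrum (at 2.2 m from the left end):
Beam weight: 36 × 9.8 = 352.8 N down at 2.05 m → arm 0.15 m, τ = 352.8 × 0.15 = 52.92 N·m counterclockwise.
Toolbox: 11 × 9.8 = 107.8 N down at 3.6 m → arm 1.4 m, τ = 107.8 × 1.4 = 150.9 N·m clockwise.
Battery pack: 5.2 × 9.8 = 50.96 N down at 1.1 m → arm 1.1 m, τ = 50.96 × 1.1 = 56.06 N·m counterclockwise.
Net moment of existing loads = 41.92 N·m clockwise.
The potted plant weighs 4.9 × 9.8 = 48.02 N and must supply an equal counterclockwise moment, so its lever arm about the fulcrum is 41.92 / 48.02 = 0.873 m.
That puts it at 2.2 − 0.873 = 1.33 m from the left end.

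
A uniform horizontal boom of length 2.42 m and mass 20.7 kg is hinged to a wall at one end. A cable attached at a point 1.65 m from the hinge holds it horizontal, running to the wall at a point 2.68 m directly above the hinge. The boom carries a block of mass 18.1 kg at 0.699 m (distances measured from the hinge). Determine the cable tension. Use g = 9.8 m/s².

Taking torques about the hinge:
Beam weight: 20.7 × 9.8 = 202.9 N down at 1.21 m → arm 1.21 m, τ = 202.9 × 1.21 = 245.5 N·m clockwise.
Block: 18.1 × 9.8 = 177.4 N down at 0.699 m → arm 0.699 m, τ = 177.4 × 0.699 = 124 N·m clockwise.
Total clockwise load moment = 369.5 N·m.
The cable tension T acts at 1.65 m; only its component perpendicular to the boom, T sinθ, produces torque. sinθ = h/√(h²+d²) = 2.68/√(2.68²+1.65²) = 0.8515.
Balancing moments: T × 1.65 × 0.8515 = 369.5, giving T = 369.5 / 1.405 = 263 N.

T ≈ 263 N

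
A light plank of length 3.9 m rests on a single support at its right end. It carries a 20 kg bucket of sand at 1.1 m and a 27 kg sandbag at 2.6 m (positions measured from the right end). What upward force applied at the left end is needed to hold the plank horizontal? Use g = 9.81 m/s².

F ≈ 232 N

Take moments about the right end.
Bucket of sand: 20 × 9.81 = 196.2 N down at 1.1 m → arm 1.1 m, τ = 196.2 × 1.1 = 215.8 N·m counterclockwise.
Sandbag: 27 × 9.81 = 264.9 N down at 2.6 m → arm 2.6 m, τ = 264.9 × 2.6 = 688.7 N·m counterclockwise.
Net moment of the loads = 904.5 N·m counterclockwise.
The upward force F acts at the left end, arm 3.9 m, giving F × 3.9 clockwise.
Balancing moments: F × 3.9 = 904.5, giving F = 904.5 / 3.9 = 232 N.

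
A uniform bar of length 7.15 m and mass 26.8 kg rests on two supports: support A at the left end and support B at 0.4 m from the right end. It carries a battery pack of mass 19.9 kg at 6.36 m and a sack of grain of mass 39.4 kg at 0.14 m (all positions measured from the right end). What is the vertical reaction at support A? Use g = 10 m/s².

Taking torques about support B:
Beam weight: 26.8 × 10 = 268 N down at 3.575 m → arm 3.175 m, τ = 268 × 3.175 = 850.9 N·m counterclockwise.
Battery pack: 19.9 × 10 = 199 N down at 6.36 m → arm 5.96 m, τ = 199 × 5.96 = 1186 N·m counterclockwise.
Sack of grain: 39.4 × 10 = 394 N down at 0.14 m → arm 0.26 m, τ = 394 × 0.26 = 102.4 N·m clockwise.
Net load moment about support B = 1934 N·m counterclockwise.
Reaction R at support A is upward at 7.15 m, arm 6.75 m → moment R × 6.75 clockwise.
For rotational equilibrium, R × 6.75 = 1934, so R = 287 N.

R_A ≈ 287 N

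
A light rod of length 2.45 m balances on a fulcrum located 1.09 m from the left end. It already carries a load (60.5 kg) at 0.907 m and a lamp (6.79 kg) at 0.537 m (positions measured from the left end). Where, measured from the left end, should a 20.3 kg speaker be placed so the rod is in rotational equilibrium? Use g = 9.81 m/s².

Choose the fulcrum (at 1.09 m from the left end) as the axis so the support reaction has zero arm there.
Load: 60.5 × 9.81 = 593.5 N down at 0.907 m → arm 0.183 m, τ = 593.5 × 0.183 = 108.6 N·m counterclockwise.
Lamp: 6.79 × 9.81 = 66.61 N down at 0.537 m → arm 0.553 m, τ = 66.61 × 0.553 = 36.84 N·m counterclockwise.
Net moment of existing loads = 145.4 N·m counterclockwise.
The speaker weighs 20.3 × 9.81 = 199.1 N and must supply an equal clockwise moment, so its lever arm about the fulcrum is 145.4 / 199.1 = 0.73 m.
That puts it at 1.09 + 0.73 = 1.82 m from the left end.

x ≈ 1.82 m from the left end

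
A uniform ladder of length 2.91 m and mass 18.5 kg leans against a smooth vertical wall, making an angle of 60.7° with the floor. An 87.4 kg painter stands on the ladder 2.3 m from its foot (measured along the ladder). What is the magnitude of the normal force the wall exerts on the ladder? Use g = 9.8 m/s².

Taking torques about the foot of the ladder:
Ladder weight 18.5×9.8 = 181.3 N acts at 1.455 m along the ladder; its horizontal arm is 1.455·cos60.7° = 0.7121 m → τ = 129.1 N·m clockwise.
Painter: 87.4×9.8 = 856.5 N at 2.3 m → arm 1.126 m → τ = 964.4 N·m clockwise.
Wall normal N acts horizontally at the top; its moment arm is the height L sinθ = 2.91·sin60.7° = 2.538 m, counterclockwise.
Balancing moments: N × 2.538 = 1094, giving N = 431 N.

N_wall ≈ 431 N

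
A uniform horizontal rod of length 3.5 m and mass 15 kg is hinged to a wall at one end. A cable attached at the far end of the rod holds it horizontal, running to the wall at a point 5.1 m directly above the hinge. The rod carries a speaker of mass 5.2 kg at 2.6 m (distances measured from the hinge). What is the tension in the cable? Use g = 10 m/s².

About the hinge:
Beam weight: 15 × 10 = 150 N down at 1.75 m → arm 1.75 m, τ = 150 × 1.75 = 262.5 N·m clockwise.
Speaker: 5.2 × 10 = 52 N down at 2.6 m → arm 2.6 m, τ = 52 × 2.6 = 135.2 N·m clockwise.
Total clockwise load moment = 397.7 N·m.
The cable tension T acts at 3.5 m; only its component perpendicular to the rod, T sinθ, produces torque. sinθ = h/√(h²+d²) = 5.1/√(5.1²+3.5²) = 0.8245.
For rotational equilibrium, T × 3.5 × 0.8245 = 397.7, so T = 397.7 / 2.886 = 138 N.

T ≈ 138 N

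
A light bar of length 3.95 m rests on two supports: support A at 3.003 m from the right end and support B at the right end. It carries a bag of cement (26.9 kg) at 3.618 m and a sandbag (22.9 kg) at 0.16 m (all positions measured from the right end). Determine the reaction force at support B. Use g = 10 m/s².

R_B ≈ 162 N

About support A:
Bag of cement: 26.9 × 10 = 269 N down at 3.618 m → arm 0.615 m, τ = 269 × 0.615 = 165.4 N·m counterclockwise.
Sandbag: 22.9 × 10 = 229 N down at 0.16 m → arm 2.843 m, τ = 229 × 2.843 = 651 N·m clockwise.
Net load moment about support A = 485.6 N·m clockwise.
Reaction R at support B is upward at 0 m, arm 3.003 m → moment R × 3.003 counterclockwise.
Setting net torque to zero: R × 3.003 = 485.6 → R = 162 N.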